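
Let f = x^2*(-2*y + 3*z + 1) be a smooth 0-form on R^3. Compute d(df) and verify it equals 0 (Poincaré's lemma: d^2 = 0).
d(df) = 0

Step 1: df = sum_i (∂f/∂x_i) dx_i = (2*x*(-2*y + 3*z + 1)) dx + (-2*x^2) dy + (3*x^2) dz.
Step 2: Apply d again. Using the 1-form formula, the coefficient of dx ∧ dy in d(df) is ∂^2 f/∂x ∂y - ∂^2 f/∂y ∂x = (-4*x) - (-4*x) = 0 (equality of mixed partials for smooth f).
Similarly for dx ∧ dz and dy ∧ dz — all coefficients vanish. So d(df) = 0.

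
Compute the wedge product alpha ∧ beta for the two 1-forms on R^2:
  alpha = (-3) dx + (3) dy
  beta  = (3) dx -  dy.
alpha ∧ beta = (-6) dx ∧ dy

Distribute the wedge, using dx_i ∧ dx_j = -dx_j ∧ dx_i and dx_i ∧ dx_i = 0. For each pair (i, j) with i < j, the coefficient of dx_i ∧ dx_j in alpha ∧ beta is (alpha_i * beta_j - alpha_j * beta_i). Collecting: alpha ∧ beta = (-6) dx ∧ dy.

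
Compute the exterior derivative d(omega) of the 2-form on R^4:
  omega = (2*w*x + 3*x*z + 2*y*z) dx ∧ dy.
d(omega) = (3*x + 2*y) dx ∧ dy ∧ dz + (2*x) dx ∧ dy ∧ dw

For a 2-form omega = sum_{i<j} g_{ij} dx_i ∧ dx_j, the exterior derivative is
  d(omega) = sum_{i<j} d(g_{ij}) ∧ dx_i ∧ dx_j = sum_{i<j, k} (∂g_{ij}/∂x_k) dx_k ∧ dx_i ∧ dx_j.
Expand each term, using dx_k ∧ dx_i ∧ dx_j = sgn(permutation) dx_{(a)} ∧ dx_{(b)} ∧ dx_{(c)} with (a < b < c) sorted:
  d(2*w*x + 3*x*z + 2*y*z) includes (∂/∂z)(2*w*x + 3*x*z + 2*y*z) dz = (3*x + 2*y) dz, which multiplied by dx ∧ dy gives (3*x + 2*y) dx ∧ dy ∧ dz
  d(2*w*x + 3*x*z + 2*y*z) includes (∂/∂w)(2*w*x + 3*x*z + 2*y*z) dw = (2*x) dw, which multiplied by dx ∧ dy gives (2*x) dx ∧ dy ∧ dw
Collecting like 3-forms: d(omega) = (3*x + 2*y) dx ∧ dy ∧ dz + (2*x) dx ∧ dy ∧ dw.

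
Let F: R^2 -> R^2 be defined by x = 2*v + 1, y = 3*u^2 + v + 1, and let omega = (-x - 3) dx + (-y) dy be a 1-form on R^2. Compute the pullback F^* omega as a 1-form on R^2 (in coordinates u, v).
F^* omega = (6*u*(-3*u^2 - v - 1)) du + (-3*u^2 - 5*v - 9) dv

Using F^*(f dg) = (f ∘ F) d(g ∘ F), substitute each coordinate x_i by F_i(u, v) in f_i, and replace dx_i by d F_i = (∂F_i/∂u) du + (∂F_i/∂v) dv.
  For the x component: f_1(F) = -2*v - 4; d F_1 = (0) du + (2) dv
  For the y component: f_2(F) = -3*u^2 - v - 1; d F_2 = (6*u) du + (1) dv
Combining and collecting du, dv coefficients:
  coeff of du: 6*u*(-3*u^2 - v - 1)
  coeff of dv: -3*u^2 - 5*v - 9
F^* omega = (6*u*(-3*u^2 - v - 1)) du + (-3*u^2 - 5*v - 9) dv.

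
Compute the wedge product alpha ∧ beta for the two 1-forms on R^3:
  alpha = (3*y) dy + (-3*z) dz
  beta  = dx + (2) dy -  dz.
alpha ∧ beta = (-3*y) dx ∧ dy + (-3*y + 6*z) dy ∧ dz + (3*z) dx ∧ dz

Distribute the wedge, using dx_i ∧ dx_j = -dx_j ∧ dx_i and dx_i ∧ dx_i = 0. For each pair (i, j) with i < j, the coefficient of dx_i ∧ dx_j in alpha ∧ beta is (alpha_i * beta_j - alpha_j * beta_i). Collecting: alpha ∧ beta = (-3*y) dx ∧ dy + (-3*y + 6*z) dy ∧ dz + (3*z) dx ∧ dz.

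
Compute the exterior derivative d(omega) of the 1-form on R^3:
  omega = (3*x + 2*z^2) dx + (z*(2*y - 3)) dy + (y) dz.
d(omega) = (-4*z) dx ∧ dz + (4 - 2*y) dy ∧ dz

For a 1-form omega = sum_i f_i dx_i, the exterior derivative is
  d(omega) = sum_{i < j} (∂f_j/∂x_i - ∂f_i/∂x_j) dx_i ∧ dx_j.
  coefficient of dx ∧ dz: ∂f_3/∂x - ∂f_1/∂z = ∂(y)/∂x - ∂(3*x + 2*z^2)/∂z = -4*z
  coefficient of dy ∧ dz: ∂f_3/∂y - ∂f_2/∂z = ∂(y)/∂y - ∂(z*(2*y - 3))/∂z = 4 - 2*y
Assembling: d(omega) = (-4*z) dx ∧ dz + (4 - 2*y) dy ∧ dz.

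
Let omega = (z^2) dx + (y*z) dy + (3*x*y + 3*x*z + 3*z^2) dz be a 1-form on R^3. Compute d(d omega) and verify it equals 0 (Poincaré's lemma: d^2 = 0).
d(d omega) = 0

Step 1: d omega = sum_{i<j} (∂f_j/∂x_i - ∂f_i/∂x_j) dx_i ∧ dx_j:
  coeff of dx ∧ dy: 0
  coeff of dx ∧ dz: 3*y + z
  coeff of dy ∧ dz: 3*x - y
Step 2: Apply d again to each 2-form coefficient. The only possible 3-form in R^3 is dx ∧ dy ∧ dz, with coefficient
  ∂(coeff of dy∧dz)/∂x - ∂(coeff of dx∧dz)/∂y + ∂(coeff of dx∧dy)/∂z
  = ∂/∂x (3*x - y) - ∂/∂y (3*y + z) + ∂/∂z (0).
Each of these terms simplifies to sums of mixed partials that cancel in pairs. The result is 0 (by equality of mixed partials for smooth functions — Schwarz / Clairaut).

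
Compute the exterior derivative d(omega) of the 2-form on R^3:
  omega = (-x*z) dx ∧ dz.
d(omega) = 0

For a 2-form omega = sum_{i<j} g_{ij} dx_i ∧ dx_j, the exterior derivative is
  d(omega) = sum_{i<j} d(g_{ij}) ∧ dx_i ∧ dx_j = sum_{i<j, k} (∂g_{ij}/∂x_k) dx_k ∧ dx_i ∧ dx_j.
Expand each term, using dx_k ∧ dx_i ∧ dx_j = sgn(permutation) dx_{(a)} ∧ dx_{(b)} ∧ dx_{(c)} with (a < b < c) sorted:

Collecting like 3-forms: d(omega) = 0.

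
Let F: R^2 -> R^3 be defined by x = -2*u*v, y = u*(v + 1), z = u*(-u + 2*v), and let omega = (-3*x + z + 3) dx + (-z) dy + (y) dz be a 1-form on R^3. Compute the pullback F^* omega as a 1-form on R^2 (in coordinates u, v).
F^* omega = (u^2*v - u^2 - 16*u*v^2 - 6*v) du + (u*(3*u^2 - 16*u*v + 2*u - 6)) dv

Using F^*(f dg) = (f ∘ F) d(g ∘ F), substitute each coordinate x_i by F_i(u, v) in f_i, and replace dx_i by d F_i = (∂F_i/∂u) du + (∂F_i/∂v) dv.
  For the x component: f_1(F) = -u^2 + 8*u*v + 3; d F_1 = (-2*v) du + (-2*u) dv
  For the y component: f_2(F) = u*(u - 2*v); d F_2 = (v + 1) du + (u) dv
  For the z component: f_3(F) = u*(v + 1); d F_3 = (-2*u + 2*v) du + (2*u) dv
Combining and collecting du, dv coefficients:
  coeff of du: u^2*v - u^2 - 16*u*v^2 - 6*v
  coeff of dv: u*(3*u^2 - 16*u*v + 2*u - 6)
F^* omega = (u^2*v - u^2 - 16*u*v^2 - 6*v) du + (u*(3*u^2 - 16*u*v + 2*u - 6)) dv.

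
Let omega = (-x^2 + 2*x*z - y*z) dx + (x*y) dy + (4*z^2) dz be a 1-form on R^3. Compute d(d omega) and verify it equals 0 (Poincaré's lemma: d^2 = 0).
d(d omega) = 0

Step 1: d omega = sum_{i<j} (∂f_j/∂x_i - ∂f_i/∂x_j) dx_i ∧ dx_j:
  coeff of dx ∧ dy: y + z
  coeff of dx ∧ dz: -2*x + y
  coeff of dy ∧ dz: 0
Step 2: Apply d again to each 2-form coefficient. The only possible 3-form in R^3 is dx ∧ dy ∧ dz, with coefficient
  ∂(coeff of dy∧dz)/∂x - ∂(coeff of dx∧dz)/∂y + ∂(coeff of dx∧dy)/∂z
  = ∂/∂x (0) - ∂/∂y (-2*x + y) + ∂/∂z (y + z).
Each of these terms simplifies to sums of mixed partials that cancel in pairs. The result is 0 (by equality of mixed partials for smooth functions — Schwarz / Clairaut).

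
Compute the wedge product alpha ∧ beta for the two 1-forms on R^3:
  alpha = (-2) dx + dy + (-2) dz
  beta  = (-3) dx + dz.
alpha ∧ beta = (-8) dx ∧ dz + (3) dx ∧ dy + (1) dy ∧ dz

Distribute the wedge, using dx_i ∧ dx_j = -dx_j ∧ dx_i and dx_i ∧ dx_i = 0. For each pair (i, j) with i < j, the coefficient of dx_i ∧ dx_j in alpha ∧ beta is (alpha_i * beta_j - alpha_j * beta_i). Collecting: alpha ∧ beta = (-8) dx ∧ dz + (3) dx ∧ dy + (1) dy ∧ dz.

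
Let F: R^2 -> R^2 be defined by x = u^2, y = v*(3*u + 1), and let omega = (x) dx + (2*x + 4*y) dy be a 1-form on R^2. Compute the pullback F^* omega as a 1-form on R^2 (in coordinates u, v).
F^* omega = (2*u^3 + 6*u^2*v + 36*u*v^2 + 12*v^2) du + (6*u^3 + 36*u^2*v + 2*u^2 + 24*u*v + 4*v) dv

Using F^*(f dg) = (f ∘ F) d(g ∘ F), substitute each coordinate x_i by F_i(u, v) in f_i, and replace dx_i by d F_i = (∂F_i/∂u) du + (∂F_i/∂v) dv.
  For the x component: f_1(F) = u^2; d F_1 = (2*u) du + (0) dv
  For the y component: f_2(F) = 2*u^2 + 12*u*v + 4*v; d F_2 = (3*v) du + (3*u + 1) dv
Combining and collecting du, dv coefficients:
  coeff of du: 2*u^3 + 6*u^2*v + 36*u*v^2 + 12*v^2
  coeff of dv: 6*u^3 + 36*u^2*v + 2*u^2 + 24*u*v + 4*v
F^* omega = (2*u^3 + 6*u^2*v + 36*u*v^2 + 12*v^2) du + (6*u^3 + 36*u^2*v + 2*u^2 + 24*u*v + 4*v) dv.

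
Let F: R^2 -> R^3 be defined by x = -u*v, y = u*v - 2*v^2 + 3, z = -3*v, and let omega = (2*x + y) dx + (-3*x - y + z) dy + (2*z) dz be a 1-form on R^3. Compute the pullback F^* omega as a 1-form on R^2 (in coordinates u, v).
F^* omega = (v*(3*u*v + 4*v^2 - 3*v - 6)) du + (3*u^2*v - 4*u*v^2 - 3*u*v - 6*u - 8*v^3 + 12*v^2 + 30*v) dv

Using F^*(f dg) = (f ∘ F) d(g ∘ F), substitute each coordinate x_i by F_i(u, v) in f_i, and replace dx_i by d F_i = (∂F_i/∂u) du + (∂F_i/∂v) dv.
  For the x component: f_1(F) = -u*v - 2*v^2 + 3; d F_1 = (-v) du + (-u) dv
  For the y component: f_2(F) = 2*u*v + 2*v^2 - 3*v - 3; d F_2 = (v) du + (u - 4*v) dv
  For the z component: f_3(F) = -6*v; d F_3 = (0) du + (-3) dv
Combining and collecting du, dv coefficients:
  coeff of du: v*(3*u*v + 4*v^2 - 3*v - 6)
  coeff of dv: 3*u^2*v - 4*u*v^2 - 3*u*v - 6*u - 8*v^3 + 12*v^2 + 30*v
F^* omega = (v*(3*u*v + 4*v^2 - 3*v - 6)) du + (3*u^2*v - 4*u*v^2 - 3*u*v - 6*u - 8*v^3 + 12*v^2 + 30*v) dv.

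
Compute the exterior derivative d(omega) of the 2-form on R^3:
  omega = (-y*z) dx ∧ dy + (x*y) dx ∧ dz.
d(omega) = (-x - y) dx ∧ dy ∧ dz

For a 2-form omega = sum_{i<j} g_{ij} dx_i ∧ dx_j, the exterior derivative is
  d(omega) = sum_{i<j} d(g_{ij}) ∧ dx_i ∧ dx_j = sum_{i<j, k} (∂g_{ij}/∂x_k) dx_k ∧ dx_i ∧ dx_j.
Expand each term, using dx_k ∧ dx_i ∧ dx_j = sgn(permutation) dx_{(a)} ∧ dx_{(b)} ∧ dx_{(c)} with (a < b < c) sorted:
  d(-y*z) includes (∂/∂z)(-y*z) dz = (-y) dz, which multiplied by dx ∧ dy gives (-y) dx ∧ dy ∧ dz
  d(x*y) includes (∂/∂y)(x*y) dy = (x) dy, which multiplied by dx ∧ dz gives (-x) dx ∧ dy ∧ dz
Collecting like 3-forms: d(omega) = (-x - y) dx ∧ dy ∧ dz.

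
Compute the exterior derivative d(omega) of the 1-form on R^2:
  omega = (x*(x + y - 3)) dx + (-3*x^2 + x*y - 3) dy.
d(omega) = (-7*x + y) dx ∧ dy

For a 1-form omega = sum_i f_i dx_i, the exterior derivative is
  d(omega) = sum_{i < j} (∂f_j/∂x_i - ∂f_i/∂x_j) dx_i ∧ dx_j.
  coefficient of dx ∧ dy: ∂f_2/∂x - ∂f_1/∂y = ∂(-3*x^2 + x*y - 3)/∂x - ∂(x*(x + y - 3))/∂y = -7*x + y
Assembling: d(omega) = (-7*x + y) dx ∧ dy.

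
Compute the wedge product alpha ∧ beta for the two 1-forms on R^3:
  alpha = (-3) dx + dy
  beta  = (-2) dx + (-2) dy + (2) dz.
alpha ∧ beta = (8) dx ∧ dy + (-6) dx ∧ dz + (2) dy ∧ dz

Distribute the wedge, using dx_i ∧ dx_j = -dx_j ∧ dx_i and dx_i ∧ dx_i = 0. For each pair (i, j) with i < j, the coefficient of dx_i ∧ dx_j in alpha ∧ beta is (alpha_i * beta_j - alpha_j * beta_i). Collecting: alpha ∧ beta = (8) dx ∧ dy + (-6) dx ∧ dz + (2) dy ∧ dz.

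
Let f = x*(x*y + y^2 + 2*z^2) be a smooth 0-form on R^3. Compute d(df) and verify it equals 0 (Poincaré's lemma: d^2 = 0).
d(df) = 0

Step 1: df = sum_i (∂f/∂x_i) dx_i = (2*x*y + y^2 + 2*z^2) dx + (x*(x + 2*y)) dy + (4*x*z) dz.
Step 2: Apply d again. Using the 1-form formula, the coefficient of dx ∧ dy in d(df) is ∂^2 f/∂x ∂y - ∂^2 f/∂y ∂x = (2*x + 2*y) - (2*x + 2*y) = 0 (equality of mixed partials for smooth f).
Similarly for dx ∧ dz and dy ∧ dz — all coefficients vanish. So d(df) = 0.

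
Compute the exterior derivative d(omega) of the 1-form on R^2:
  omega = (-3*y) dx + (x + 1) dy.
d(omega) = (4) dx ∧ dy

For a 1-form omega = sum_i f_i dx_i, the exterior derivative is
  d(omega) = sum_{i < j} (∂f_j/∂x_i - ∂f_i/∂x_j) dx_i ∧ dx_j.
  coefficient of dx ∧ dy: ∂f_2/∂x - ∂f_1/∂y = ∂(x + 1)/∂x - ∂(-3*y)/∂y = 4
Assembling: d(omega) = (4) dx ∧ dy.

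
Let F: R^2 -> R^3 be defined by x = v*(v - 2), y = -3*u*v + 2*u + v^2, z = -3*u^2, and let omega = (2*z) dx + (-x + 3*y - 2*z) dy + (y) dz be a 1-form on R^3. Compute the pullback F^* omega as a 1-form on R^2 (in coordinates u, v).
F^* omega = (21*u*v^2 - 36*u*v + 12*u - 6*v^3 - 2*v^2 + 4*v) du + (-18*u^3 + 27*u^2*v - 6*u^2 - 24*u*v^2 + 6*u*v + 4*v^3 + 4*v^2) dv

Using F^*(f dg) = (f ∘ F) d(g ∘ F), substitute each coordinate x_i by F_i(u, v) in f_i, and replace dx_i by d F_i = (∂F_i/∂u) du + (∂F_i/∂v) dv.
  For the x component: f_1(F) = -6*u^2; d F_1 = (0) du + (2*v - 2) dv
  For the y component: f_2(F) = 6*u^2 - 9*u*v + 6*u + 2*v^2 + 2*v; d F_2 = (2 - 3*v) du + (-3*u + 2*v) dv
  For the z component: f_3(F) = -3*u*v + 2*u + v^2; d F_3 = (-6*u) du + (0) dv
Combining and collecting du, dv coefficients:
  coeff of du: 21*u*v^2 - 36*u*v + 12*u - 6*v^3 - 2*v^2 + 4*v
  coeff of dv: -18*u^3 + 27*u^2*v - 6*u^2 - 24*u*v^2 + 6*u*v + 4*v^3 + 4*v^2
F^* omega = (21*u*v^2 - 36*u*v + 12*u - 6*v^3 - 2*v^2 + 4*v) du + (-18*u^3 + 27*u^2*v - 6*u^2 - 24*u*v^2 + 6*u*v + 4*v^3 + 4*v^2) dv.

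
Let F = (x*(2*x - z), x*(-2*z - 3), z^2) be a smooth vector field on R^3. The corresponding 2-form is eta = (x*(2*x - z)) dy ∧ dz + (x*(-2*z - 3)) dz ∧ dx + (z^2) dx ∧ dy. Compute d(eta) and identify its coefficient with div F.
d(eta) = (4*x + z) dx ∧ dy ∧ dz; div F = 4*x + z

For a 2-form in R^3 of the form above, applying d gives a 3-form with coefficient ∂P/∂x + ∂Q/∂y + ∂R/∂z:
  ∂P/∂x = 4*x - z
  ∂Q/∂y = 0
  ∂R/∂z = 2*z
Sum = 4*x + z, which is exactly div F.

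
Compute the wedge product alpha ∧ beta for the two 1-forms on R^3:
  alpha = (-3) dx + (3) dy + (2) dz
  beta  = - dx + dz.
alpha ∧ beta = (-1) dx ∧ dz + (3) dx ∧ dy + (3) dy ∧ dz

Distribute the wedge, using dx_i ∧ dx_j = -dx_j ∧ dx_i and dx_i ∧ dx_i = 0. For each pair (i, j) with i < j, the coefficient of dx_i ∧ dx_j in alpha ∧ beta is (alpha_i * beta_j - alpha_j * beta_i). Collecting: alpha ∧ beta = (-1) dx ∧ dz + (3) dx ∧ dy + (3) dy ∧ dz.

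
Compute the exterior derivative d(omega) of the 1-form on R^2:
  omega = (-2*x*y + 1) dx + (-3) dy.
d(omega) = (2*x) dx ∧ dy

For a 1-form omega = sum_i f_i dx_i, the exterior derivative is
  d(omega) = sum_{i < j} (∂f_j/∂x_i - ∂f_i/∂x_j) dx_i ∧ dx_j.
  coefficient of dx ∧ dy: ∂f_2/∂x - ∂f_1/∂y = ∂(-3)/∂x - ∂(-2*x*y + 1)/∂y = 2*x
Assembling: d(omega) = (2*x) dx ∧ dy.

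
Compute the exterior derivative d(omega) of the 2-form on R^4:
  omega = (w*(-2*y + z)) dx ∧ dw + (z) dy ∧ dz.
d(omega) = (2*w) dx ∧ dy ∧ dw + (-w) dx ∧ dz ∧ dw

For a 2-form omega = sum_{i<j} g_{ij} dx_i ∧ dx_j, the exterior derivative is
  d(omega) = sum_{i<j} d(g_{ij}) ∧ dx_i ∧ dx_j = sum_{i<j, k} (∂g_{ij}/∂x_k) dx_k ∧ dx_i ∧ dx_j.
Expand each term, using dx_k ∧ dx_i ∧ dx_j = sgn(permutation) dx_{(a)} ∧ dx_{(b)} ∧ dx_{(c)} with (a < b < c) sorted:
  d(w*(-2*y + z)) includes (∂/∂y)(w*(-2*y + z)) dy = (-2*w) dy, which multiplied by dx ∧ dw gives (2*w) dx ∧ dy ∧ dw
  d(w*(-2*y + z)) includes (∂/∂z)(w*(-2*y + z)) dz = (w) dz, which multiplied by dx ∧ dw gives (-w) dx ∧ dz ∧ dw
Collecting like 3-forms: d(omega) = (2*w) dx ∧ dy ∧ dw + (-w) dx ∧ dz ∧ dw.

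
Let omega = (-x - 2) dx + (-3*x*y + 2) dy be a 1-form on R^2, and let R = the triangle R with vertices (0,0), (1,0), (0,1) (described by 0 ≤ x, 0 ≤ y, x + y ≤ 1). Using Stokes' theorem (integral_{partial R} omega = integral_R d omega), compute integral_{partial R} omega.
integral_(partial R) omega = -1/2

Stokes: integral_partial_R omega = integral_R d omega with d omega = (∂Q/∂x - ∂P/∂y) dx ∧ dy.
  ∂Q/∂x = -3*y
  ∂P/∂y = 0
  integrand = ∂Q/∂x - ∂P/∂y = -3*y.
Integrating over R: integral_0^1 integral_0^{1-x} (-3*y) dy dx = -1/2.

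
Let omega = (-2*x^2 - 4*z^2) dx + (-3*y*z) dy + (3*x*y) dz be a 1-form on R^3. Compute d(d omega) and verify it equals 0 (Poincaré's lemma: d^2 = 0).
d(d omega) = 0

Step 1: d omega = sum_{i<j} (∂f_j/∂x_i - ∂f_i/∂x_j) dx_i ∧ dx_j:
  coeff of dx ∧ dy: 0
  coeff of dx ∧ dz: 3*y + 8*z
  coeff of dy ∧ dz: 3*x + 3*y
Step 2: Apply d again to each 2-form coefficient. The only possible 3-form in R^3 is dx ∧ dy ∧ dz, with coefficient
  ∂(coeff of dy∧dz)/∂x - ∂(coeff of dx∧dz)/∂y + ∂(coeff of dx∧dy)/∂z
  = ∂/∂x (3*x + 3*y) - ∂/∂y (3*y + 8*z) + ∂/∂z (0).
Each of these terms simplifies to sums of mixed partials that cancel in pairs. The result is 0 (by equality of mixed partials for smooth functions — Schwarz / Clairaut).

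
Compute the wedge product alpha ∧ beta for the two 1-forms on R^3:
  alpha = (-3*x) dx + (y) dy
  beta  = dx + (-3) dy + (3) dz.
alpha ∧ beta = (9*x - y) dx ∧ dy + (-9*x) dx ∧ dz + (3*y) dy ∧ dz

Distribute the wedge, using dx_i ∧ dx_j = -dx_j ∧ dx_i and dx_i ∧ dx_i = 0. For each pair (i, j) with i < j, the coefficient of dx_i ∧ dx_j in alpha ∧ beta is (alpha_i * beta_j - alpha_j * beta_i). Collecting: alpha ∧ beta = (9*x - y) dx ∧ dy + (-9*x) dx ∧ dz + (3*y) dy ∧ dz.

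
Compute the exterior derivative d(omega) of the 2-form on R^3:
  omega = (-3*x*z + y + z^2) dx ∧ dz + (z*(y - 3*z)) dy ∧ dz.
d(omega) = (-1) dx ∧ dy ∧ dz

For a 2-form omega = sum_{i<j} g_{ij} dx_i ∧ dx_j, the exterior derivative is
  d(omega) = sum_{i<j} d(g_{ij}) ∧ dx_i ∧ dx_j = sum_{i<j, k} (∂g_{ij}/∂x_k) dx_k ∧ dx_i ∧ dx_j.
Expand each term, using dx_k ∧ dx_i ∧ dx_j = sgn(permutation) dx_{(a)} ∧ dx_{(b)} ∧ dx_{(c)} with (a < b < c) sorted:
  d(-3*x*z + y + z^2) includes (∂/∂y)(-3*x*z + y + z^2) dy = (1) dy, which multiplied by dx ∧ dz gives (-1) dx ∧ dy ∧ dz
Collecting like 3-forms: d(omega) = (-1) dx ∧ dy ∧ dz.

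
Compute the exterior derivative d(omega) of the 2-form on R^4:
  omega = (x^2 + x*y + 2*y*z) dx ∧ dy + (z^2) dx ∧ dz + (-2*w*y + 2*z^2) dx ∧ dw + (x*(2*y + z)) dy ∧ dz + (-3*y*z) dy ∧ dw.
d(omega) = (4*y + z) dx ∧ dy ∧ dz + (2*w) dx ∧ dy ∧ dw + (-4*z) dx ∧ dz ∧ dw + (3*y) dy ∧ dz ∧ dw

For a 2-form omega = sum_{i<j} g_{ij} dx_i ∧ dx_j, the exterior derivative is
  d(omega) = sum_{i<j} d(g_{ij}) ∧ dx_i ∧ dx_j = sum_{i<j, k} (∂g_{ij}/∂x_k) dx_k ∧ dx_i ∧ dx_j.
Expand each term, using dx_k ∧ dx_i ∧ dx_j = sgn(permutation) dx_{(a)} ∧ dx_{(b)} ∧ dx_{(c)} with (a < b < c) sorted:
  d(x^2 + x*y + 2*y*z) includes (∂/∂z)(x^2 + x*y + 2*y*z) dz = (2*y) dz, which multiplied by dx ∧ dy gives (2*y) dx ∧ dy ∧ dz
  d(-2*w*y + 2*z^2) includes (∂/∂y)(-2*w*y + 2*z^2) dy = (-2*w) dy, which multiplied by dx ∧ dw gives (2*w) dx ∧ dy ∧ dw
  d(-2*w*y + 2*z^2) includes (∂/∂z)(-2*w*y + 2*z^2) dz = (4*z) dz, which multiplied by dx ∧ dw gives (-4*z) dx ∧ dz ∧ dw
  d(x*(2*y + z)) includes (∂/∂x)(x*(2*y + z)) dx = (2*y + z) dx, which multiplied by dy ∧ dz gives (2*y + z) dx ∧ dy ∧ dz
  d(-3*y*z) includes (∂/∂z)(-3*y*z) dz = (-3*y) dz, which multiplied by dy ∧ dw gives (3*y) dy ∧ dz ∧ dw
Collecting like 3-forms: d(omega) = (4*y + z) dx ∧ dy ∧ dz + (2*w) dx ∧ dy ∧ dw + (-4*z) dx ∧ dz ∧ dw + (3*y) dy ∧ dz ∧ dw.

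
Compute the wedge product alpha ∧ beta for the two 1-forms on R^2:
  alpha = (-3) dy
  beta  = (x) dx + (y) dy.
alpha ∧ beta = (3*x) dx ∧ dy

Distribute the wedge, using dx_i ∧ dx_j = -dx_j ∧ dx_i and dx_i ∧ dx_i = 0. For each pair (i, j) with i < j, the coefficient of dx_i ∧ dx_j in alpha ∧ beta is (alpha_i * beta_j - alpha_j * beta_i). Collecting: alpha ∧ beta = (3*x) dx ∧ dy.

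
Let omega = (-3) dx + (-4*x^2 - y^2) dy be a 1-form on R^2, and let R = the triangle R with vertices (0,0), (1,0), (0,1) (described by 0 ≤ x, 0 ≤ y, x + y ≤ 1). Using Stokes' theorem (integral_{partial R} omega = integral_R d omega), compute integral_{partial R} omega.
integral_(partial R) omega = -4/3

Stokes: integral_partial_R omega = integral_R d omega with d omega = (∂Q/∂x - ∂P/∂y) dx ∧ dy.
  ∂Q/∂x = -8*x
  ∂P/∂y = 0
  integrand = ∂Q/∂x - ∂P/∂y = -8*x.
Integrating over R: integral_0^1 integral_0^{1-x} (-8*x) dy dx = -4/3.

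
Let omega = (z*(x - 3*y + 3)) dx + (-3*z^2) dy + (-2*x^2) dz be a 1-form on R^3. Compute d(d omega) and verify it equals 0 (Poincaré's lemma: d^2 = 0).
d(d omega) = 0

Step 1: d omega = sum_{i<j} (∂f_j/∂x_i - ∂f_i/∂x_j) dx_i ∧ dx_j:
  coeff of dx ∧ dy: 3*z
  coeff of dx ∧ dz: -5*x + 3*y - 3
  coeff of dy ∧ dz: 6*z
Step 2: Apply d again to each 2-form coefficient. The only possible 3-form in R^3 is dx ∧ dy ∧ dz, with coefficient
  ∂(coeff of dy∧dz)/∂x - ∂(coeff of dx∧dz)/∂y + ∂(coeff of dx∧dy)/∂z
  = ∂/∂x (6*z) - ∂/∂y (-5*x + 3*y - 3) + ∂/∂z (3*z).
Each of these terms simplifies to sums of mixed partials that cancel in pairs. The result is 0 (by equality of mixed partials for smooth functions — Schwarz / Clairaut).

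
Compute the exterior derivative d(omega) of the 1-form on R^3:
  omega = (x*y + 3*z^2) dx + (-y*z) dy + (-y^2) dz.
d(omega) = (-x) dx ∧ dy + (-6*z) dx ∧ dz + (-y) dy ∧ dz

For a 1-form omega = sum_i f_i dx_i, the exterior derivative is
  d(omega) = sum_{i < j} (∂f_j/∂x_i - ∂f_i/∂x_j) dx_i ∧ dx_j.
  coefficient of dx ∧ dy: ∂f_2/∂x - ∂f_1/∂y = ∂(-y*z)/∂x - ∂(x*y + 3*z^2)/∂y = -x
  coefficient of dx ∧ dz: ∂f_3/∂x - ∂f_1/∂z = ∂(-y^2)/∂x - ∂(x*y + 3*z^2)/∂z = -6*z
  coefficient of dy ∧ dz: ∂f_3/∂y - ∂f_2/∂z = ∂(-y^2)/∂y - ∂(-y*z)/∂z = -y
Assembling: d(omega) = (-x) dx ∧ dy + (-6*z) dx ∧ dz + (-y) dy ∧ dz.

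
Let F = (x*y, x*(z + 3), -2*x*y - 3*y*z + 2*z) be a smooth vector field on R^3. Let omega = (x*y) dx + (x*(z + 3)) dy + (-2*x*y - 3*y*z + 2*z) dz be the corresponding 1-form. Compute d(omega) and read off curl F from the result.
d(omega) = (-3*x - 3*z) dy ∧ dz + (2*y) dz ∧ dx + (-x + z + 3) dx ∧ dy; curl F = (-3*x - 3*z, 2*y, -x + z + 3)

d omega = sum_{i<j} (∂f_j/∂x_i - ∂f_i/∂x_j) dx_i ∧ dx_j. Under the identification (dy ∧ dz, dz ∧ dx, dx ∧ dy) ↔ (e_x, e_y, e_z), the coefficients are exactly the components of curl F. Compute:
  ∂R/∂y - ∂Q/∂z = (-2*x - 3*z) - (x) = -3*x - 3*z
  ∂P/∂z - ∂R/∂x = (0) - (-2*y) = 2*y
  ∂Q/∂x - ∂P/∂y = (z + 3) - (x) = -x + z + 3.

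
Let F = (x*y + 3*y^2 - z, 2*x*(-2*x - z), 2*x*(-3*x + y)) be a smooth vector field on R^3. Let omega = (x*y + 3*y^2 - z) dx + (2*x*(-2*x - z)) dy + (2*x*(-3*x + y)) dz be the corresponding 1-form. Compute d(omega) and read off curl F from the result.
d(omega) = (4*x) dy ∧ dz + (12*x - 2*y - 1) dz ∧ dx + (-9*x - 6*y - 2*z) dx ∧ dy; curl F = (4*x, 12*x - 2*y - 1, -9*x - 6*y - 2*z)

d omega = sum_{i<j} (∂f_j/∂x_i - ∂f_i/∂x_j) dx_i ∧ dx_j. Under the identification (dy ∧ dz, dz ∧ dx, dx ∧ dy) ↔ (e_x, e_y, e_z), the coefficients are exactly the components of curl F. Compute:
  ∂R/∂y - ∂Q/∂z = (2*x) - (-2*x) = 4*x
  ∂P/∂z - ∂R/∂x = (-1) - (-12*x + 2*y) = 12*x - 2*y - 1
  ∂Q/∂x - ∂P/∂y = (-8*x - 2*z) - (x + 6*y) = -9*x - 6*y - 2*z.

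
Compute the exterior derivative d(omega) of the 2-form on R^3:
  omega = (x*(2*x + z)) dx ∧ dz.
d(omega) = 0

For a 2-form omega = sum_{i<j} g_{ij} dx_i ∧ dx_j, the exterior derivative is
  d(omega) = sum_{i<j} d(g_{ij}) ∧ dx_i ∧ dx_j = sum_{i<j, k} (∂g_{ij}/∂x_k) dx_k ∧ dx_i ∧ dx_j.
Expand each term, using dx_k ∧ dx_i ∧ dx_j = sgn(permutation) dx_{(a)} ∧ dx_{(b)} ∧ dx_{(c)} with (a < b < c) sorted:

Collecting like 3-forms: d(omega) = 0.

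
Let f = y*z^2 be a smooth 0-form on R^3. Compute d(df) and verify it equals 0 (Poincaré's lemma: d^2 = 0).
d(df) = 0

Step 1: df = sum_i (∂f/∂x_i) dx_i = (0) dx + (z^2) dy + (2*y*z) dz.
Step 2: Apply d again. Using the 1-form formula, the coefficient of dx ∧ dy in d(df) is ∂^2 f/∂x ∂y - ∂^2 f/∂y ∂x = (0) - (0) = 0 (equality of mixed partials for smooth f).
Similarly for dx ∧ dz and dy ∧ dz — all coefficients vanish. So d(df) = 0.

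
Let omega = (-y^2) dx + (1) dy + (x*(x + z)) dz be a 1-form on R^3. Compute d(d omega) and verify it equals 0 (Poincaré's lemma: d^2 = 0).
d(d omega) = 0

Step 1: d omega = sum_{i<j} (∂f_j/∂x_i - ∂f_i/∂x_j) dx_i ∧ dx_j:
  coeff of dx ∧ dy: 2*y
  coeff of dx ∧ dz: 2*x + z
  coeff of dy ∧ dz: 0
Step 2: Apply d again to each 2-form coefficient. The only possible 3-form in R^3 is dx ∧ dy ∧ dz, with coefficient
  ∂(coeff of dy∧dz)/∂x - ∂(coeff of dx∧dz)/∂y + ∂(coeff of dx∧dy)/∂z
  = ∂/∂x (0) - ∂/∂y (2*x + z) + ∂/∂z (2*y).
Each of these terms simplifies to sums of mixed partials that cancel in pairs. The result is 0 (by equality of mixed partials for smooth functions — Schwarz / Clairaut).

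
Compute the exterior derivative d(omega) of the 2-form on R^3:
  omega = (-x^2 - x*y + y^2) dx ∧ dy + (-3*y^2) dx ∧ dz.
d(omega) = (6*y) dx ∧ dy ∧ dz

For a 2-form omega = sum_{i<j} g_{ij} dx_i ∧ dx_j, the exterior derivative is
  d(omega) = sum_{i<j} d(g_{ij}) ∧ dx_i ∧ dx_j = sum_{i<j, k} (∂g_{ij}/∂x_k) dx_k ∧ dx_i ∧ dx_j.
Expand each term, using dx_k ∧ dx_i ∧ dx_j = sgn(permutation) dx_{(a)} ∧ dx_{(b)} ∧ dx_{(c)} with (a < b < c) sorted:
  d(-3*y^2) includes (∂/∂y)(-3*y^2) dy = (-6*y) dy, which multiplied by dx ∧ dz gives (6*y) dx ∧ dy ∧ dz
Collecting like 3-forms: d(omega) = (6*y) dx ∧ dy ∧ dz.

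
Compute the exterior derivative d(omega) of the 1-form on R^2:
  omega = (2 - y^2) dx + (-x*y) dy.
d(omega) = (y) dx ∧ dy

For a 1-form omega = sum_i f_i dx_i, the exterior derivative is
  d(omega) = sum_{i < j} (∂f_j/∂x_i - ∂f_i/∂x_j) dx_i ∧ dx_j.
  coefficient of dx ∧ dy: ∂f_2/∂x - ∂f_1/∂y = ∂(-x*y)/∂x - ∂(2 - y^2)/∂y = y
Assembling: d(omega) = (y) dx ∧ dy.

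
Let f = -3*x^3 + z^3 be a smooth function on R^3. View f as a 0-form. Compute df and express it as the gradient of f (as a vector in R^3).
df = (-9*x^2) dx + (0) dy + (3*z^2) dz; grad f = (-9*x^2, 0, 3*z^2)

For a 0-form f, d f = (∂f/∂x) dx + (∂f/∂y) dy + (∂f/∂z) dz. The components of the vector representation are exactly the entries of grad f in Cartesian coordinates:
  ∂f/∂x = -9*x^2
  ∂f/∂y = 0
  ∂f/∂z = 3*z^2.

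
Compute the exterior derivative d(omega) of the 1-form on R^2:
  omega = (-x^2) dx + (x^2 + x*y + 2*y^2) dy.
d(omega) = (2*x + y) dx ∧ dy

For a 1-form omega = sum_i f_i dx_i, the exterior derivative is
  d(omega) = sum_{i < j} (∂f_j/∂x_i - ∂f_i/∂x_j) dx_i ∧ dx_j.
  coefficient of dx ∧ dy: ∂f_2/∂x - ∂f_1/∂y = ∂(x^2 + x*y + 2*y^2)/∂x - ∂(-x^2)/∂y = 2*x + y
Assembling: d(omega) = (2*x + y) dx ∧ dy.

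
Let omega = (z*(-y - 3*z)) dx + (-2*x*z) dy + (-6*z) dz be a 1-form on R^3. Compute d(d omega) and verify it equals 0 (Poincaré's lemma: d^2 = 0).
d(d omega) = 0

Step 1: d omega = sum_{i<j} (∂f_j/∂x_i - ∂f_i/∂x_j) dx_i ∧ dx_j:
  coeff of dx ∧ dy: -z
  coeff of dx ∧ dz: y + 6*z
  coeff of dy ∧ dz: 2*x
Step 2: Apply d again to each 2-form coefficient. The only possible 3-form in R^3 is dx ∧ dy ∧ dz, with coefficient
  ∂(coeff of dy∧dz)/∂x - ∂(coeff of dx∧dz)/∂y + ∂(coeff of dx∧dy)/∂z
  = ∂/∂x (2*x) - ∂/∂y (y + 6*z) + ∂/∂z (-z).
Each of these terms simplifies to sums of mixed partials that cancel in pairs. The result is 0 (by equality of mixed partials for smooth functions — Schwarz / Clairaut).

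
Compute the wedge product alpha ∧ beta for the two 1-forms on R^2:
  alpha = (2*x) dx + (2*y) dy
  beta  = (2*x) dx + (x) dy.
alpha ∧ beta = (2*x*(x - 2*y)) dx ∧ dy

Distribute the wedge, using dx_i ∧ dx_j = -dx_j ∧ dx_i and dx_i ∧ dx_i = 0. For each pair (i, j) with i < j, the coefficient of dx_i ∧ dx_j in alpha ∧ beta is (alpha_i * beta_j - alpha_j * beta_i). Collecting: alpha ∧ beta = (2*x*(x - 2*y)) dx ∧ dy.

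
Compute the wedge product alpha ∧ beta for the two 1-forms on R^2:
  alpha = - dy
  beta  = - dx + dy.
alpha ∧ beta = (-1) dx ∧ dy

Distribute the wedge, using dx_i ∧ dx_j = -dx_j ∧ dx_i and dx_i ∧ dx_i = 0. For each pair (i, j) with i < j, the coefficient of dx_i ∧ dx_j in alpha ∧ beta is (alpha_i * beta_j - alpha_j * beta_i). Collecting: alpha ∧ beta = (-1) dx ∧ dy.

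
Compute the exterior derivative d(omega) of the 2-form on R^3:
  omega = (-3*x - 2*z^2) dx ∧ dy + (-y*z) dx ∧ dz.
d(omega) = (-3*z) dx ∧ dy ∧ dz

For a 2-form omega = sum_{i<j} g_{ij} dx_i ∧ dx_j, the exterior derivative is
  d(omega) = sum_{i<j} d(g_{ij}) ∧ dx_i ∧ dx_j = sum_{i<j, k} (∂g_{ij}/∂x_k) dx_k ∧ dx_i ∧ dx_j.
Expand each term, using dx_k ∧ dx_i ∧ dx_j = sgn(permutation) dx_{(a)} ∧ dx_{(b)} ∧ dx_{(c)} with (a < b < c) sorted:
  d(-3*x - 2*z^2) includes (∂/∂z)(-3*x - 2*z^2) dz = (-4*z) dz, which multiplied by dx ∧ dy gives (-4*z) dx ∧ dy ∧ dz
  d(-y*z) includes (∂/∂y)(-y*z) dy = (-z) dy, which multiplied by dx ∧ dz gives (z) dx ∧ dy ∧ dz
Collecting like 3-forms: d(omega) = (-3*z) dx ∧ dy ∧ dz.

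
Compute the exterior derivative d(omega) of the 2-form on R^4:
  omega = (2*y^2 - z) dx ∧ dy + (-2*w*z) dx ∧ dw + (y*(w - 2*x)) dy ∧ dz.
d(omega) = (-2*y - 1) dx ∧ dy ∧ dz + (2*w) dx ∧ dz ∧ dw + (y) dy ∧ dz ∧ dw

For a 2-form omega = sum_{i<j} g_{ij} dx_i ∧ dx_j, the exterior derivative is
  d(omega) = sum_{i<j} d(g_{ij}) ∧ dx_i ∧ dx_j = sum_{i<j, k} (∂g_{ij}/∂x_k) dx_k ∧ dx_i ∧ dx_j.
Expand each term, using dx_k ∧ dx_i ∧ dx_j = sgn(permutation) dx_{(a)} ∧ dx_{(b)} ∧ dx_{(c)} with (a < b < c) sorted:
  d(2*y^2 - z) includes (∂/∂z)(2*y^2 - z) dz = (-1) dz, which multiplied by dx ∧ dy gives (-1) dx ∧ dy ∧ dz
  d(-2*w*z) includes (∂/∂z)(-2*w*z) dz = (-2*w) dz, which multiplied by dx ∧ dw gives (2*w) dx ∧ dz ∧ dw
  d(y*(w - 2*x)) includes (∂/∂x)(y*(w - 2*x)) dx = (-2*y) dx, which multiplied by dy ∧ dz gives (-2*y) dx ∧ dy ∧ dz
  d(y*(w - 2*x)) includes (∂/∂w)(y*(w - 2*x)) dw = (y) dw, which multiplied by dy ∧ dz gives (y) dy ∧ dz ∧ dw
Collecting like 3-forms: d(omega) = (-2*y - 1) dx ∧ dy ∧ dz + (2*w) dx ∧ dz ∧ dw + (y) dy ∧ dz ∧ dw.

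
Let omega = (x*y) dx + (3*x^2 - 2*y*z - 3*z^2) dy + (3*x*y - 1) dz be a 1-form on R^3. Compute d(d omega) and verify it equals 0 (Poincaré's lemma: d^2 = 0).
d(d omega) = 0

Step 1: d omega = sum_{i<j} (∂f_j/∂x_i - ∂f_i/∂x_j) dx_i ∧ dx_j:
  coeff of dx ∧ dy: 5*x
  coeff of dx ∧ dz: 3*y
  coeff of dy ∧ dz: 3*x + 2*y + 6*z
Step 2: Apply d again to each 2-form coefficient. The only possible 3-form in R^3 is dx ∧ dy ∧ dz, with coefficient
  ∂(coeff of dy∧dz)/∂x - ∂(coeff of dx∧dz)/∂y + ∂(coeff of dx∧dy)/∂z
  = ∂/∂x (3*x + 2*y + 6*z) - ∂/∂y (3*y) + ∂/∂z (5*x).
Each of these terms simplifies to sums of mixed partials that cancel in pairs. The result is 0 (by equality of mixed partials for smooth functions — Schwarz / Clairaut).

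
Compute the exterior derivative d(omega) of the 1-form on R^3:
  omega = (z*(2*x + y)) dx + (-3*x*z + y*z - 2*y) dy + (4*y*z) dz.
d(omega) = (-4*z) dx ∧ dy + (-2*x - y) dx ∧ dz + (3*x - y + 4*z) dy ∧ dz

For a 1-form omega = sum_i f_i dx_i, the exterior derivative is
  d(omega) = sum_{i < j} (∂f_j/∂x_i - ∂f_i/∂x_j) dx_i ∧ dx_j.
  coefficient of dx ∧ dy: ∂f_2/∂x - ∂f_1/∂y = ∂(-3*x*z + y*z - 2*y)/∂x - ∂(z*(2*x + y))/∂y = -4*z
  coefficient of dx ∧ dz: ∂f_3/∂x - ∂f_1/∂z = ∂(4*y*z)/∂x - ∂(z*(2*x + y))/∂z = -2*x - y
  coefficient of dy ∧ dz: ∂f_3/∂y - ∂f_2/∂z = ∂(4*y*z)/∂y - ∂(-3*x*z + y*z - 2*y)/∂z = 3*x - y + 4*z
Assembling: d(omega) = (-4*z) dx ∧ dy + (-2*x - y) dx ∧ dz + (3*x - y + 4*z) dy ∧ dz.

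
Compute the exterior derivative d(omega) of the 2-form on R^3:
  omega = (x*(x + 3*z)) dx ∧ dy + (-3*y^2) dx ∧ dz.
d(omega) = (3*x + 6*y) dx ∧ dy ∧ dz

For a 2-form omega = sum_{i<j} g_{ij} dx_i ∧ dx_j, the exterior derivative is
  d(omega) = sum_{i<j} d(g_{ij}) ∧ dx_i ∧ dx_j = sum_{i<j, k} (∂g_{ij}/∂x_k) dx_k ∧ dx_i ∧ dx_j.
Expand each term, using dx_k ∧ dx_i ∧ dx_j = sgn(permutation) dx_{(a)} ∧ dx_{(b)} ∧ dx_{(c)} with (a < b < c) sorted:
  d(x*(x + 3*z)) includes (∂/∂z)(x*(x + 3*z)) dz = (3*x) dz, which multiplied by dx ∧ dy gives (3*x) dx ∧ dy ∧ dz
  d(-3*y^2) includes (∂/∂y)(-3*y^2) dy = (-6*y) dy, which multiplied by dx ∧ dz gives (6*y) dx ∧ dy ∧ dz
Collecting like 3-forms: d(omega) = (3*x + 6*y) dx ∧ dy ∧ dz.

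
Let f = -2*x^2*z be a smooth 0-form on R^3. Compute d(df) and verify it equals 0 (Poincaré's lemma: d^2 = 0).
d(df) = 0

Step 1: df = sum_i (∂f/∂x_i) dx_i = (-4*x*z) dx + (0) dy + (-2*x^2) dz.
Step 2: Apply d again. Using the 1-form formula, the coefficient of dx ∧ dy in d(df) is ∂^2 f/∂x ∂y - ∂^2 f/∂y ∂x = (0) - (0) = 0 (equality of mixed partials for smooth f).
Similarly for dx ∧ dz and dy ∧ dz — all coefficients vanish. So d(df) = 0.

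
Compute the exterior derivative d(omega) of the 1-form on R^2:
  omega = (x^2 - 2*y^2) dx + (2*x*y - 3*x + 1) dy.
d(omega) = (6*y - 3) dx ∧ dy

For a 1-form omega = sum_i f_i dx_i, the exterior derivative is
  d(omega) = sum_{i < j} (∂f_j/∂x_i - ∂f_i/∂x_j) dx_i ∧ dx_j.
  coefficient of dx ∧ dy: ∂f_2/∂x - ∂f_1/∂y = ∂(2*x*y - 3*x + 1)/∂x - ∂(x^2 - 2*y^2)/∂y = 6*y - 3
Assembling: d(omega) = (6*y - 3) dx ∧ dy.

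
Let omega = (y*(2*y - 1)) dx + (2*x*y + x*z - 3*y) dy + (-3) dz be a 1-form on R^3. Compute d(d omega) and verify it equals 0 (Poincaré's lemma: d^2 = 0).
d(d omega) = 0

Step 1: d omega = sum_{i<j} (∂f_j/∂x_i - ∂f_i/∂x_j) dx_i ∧ dx_j:
  coeff of dx ∧ dy: -2*y + z + 1
  coeff of dx ∧ dz: 0
  coeff of dy ∧ dz: -x
Step 2: Apply d again to each 2-form coefficient. The only possible 3-form in R^3 is dx ∧ dy ∧ dz, with coefficient
  ∂(coeff of dy∧dz)/∂x - ∂(coeff of dx∧dz)/∂y + ∂(coeff of dx∧dy)/∂z
  = ∂/∂x (-x) - ∂/∂y (0) + ∂/∂z (-2*y + z + 1).
Each of these terms simplifies to sums of mixed partials that cancel in pairs. The result is 0 (by equality of mixed partials for smooth functions — Schwarz / Clairaut).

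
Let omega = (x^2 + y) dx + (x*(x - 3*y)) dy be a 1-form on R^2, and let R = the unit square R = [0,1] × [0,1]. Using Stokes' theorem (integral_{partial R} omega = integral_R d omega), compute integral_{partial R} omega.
integral_(partial R) omega = -3/2

Stokes: integral_partial_R omega = integral_R d omega with d omega = (∂Q/∂x - ∂P/∂y) dx ∧ dy.
  ∂Q/∂x = 2*x - 3*y
  ∂P/∂y = 1
  integrand = ∂Q/∂x - ∂P/∂y = 2*x - 3*y - 1.
Integrating over R: integral_0^1 integral_0^1 (2*x - 3*y - 1) dx dy = -3/2.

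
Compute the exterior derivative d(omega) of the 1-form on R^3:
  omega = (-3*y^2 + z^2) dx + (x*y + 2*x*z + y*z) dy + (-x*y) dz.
d(omega) = (7*y + 2*z) dx ∧ dy + (-y - 2*z) dx ∧ dz + (-3*x - y) dy ∧ dz

For a 1-form omega = sum_i f_i dx_i, the exterior derivative is
  d(omega) = sum_{i < j} (∂f_j/∂x_i - ∂f_i/∂x_j) dx_i ∧ dx_j.
  coefficient of dx ∧ dy: ∂f_2/∂x - ∂f_1/∂y = ∂(x*y + 2*x*z + y*z)/∂x - ∂(-3*y^2 + z^2)/∂y = 7*y + 2*z
  coefficient of dx ∧ dz: ∂f_3/∂x - ∂f_1/∂z = ∂(-x*y)/∂x - ∂(-3*y^2 + z^2)/∂z = -y - 2*z
  coefficient of dy ∧ dz: ∂f_3/∂y - ∂f_2/∂z = ∂(-x*y)/∂y - ∂(x*y + 2*x*z + y*z)/∂z = -3*x - y
Assembling: d(omega) = (7*y + 2*z) dx ∧ dy + (-y - 2*z) dx ∧ dz + (-3*x - y) dy ∧ dz.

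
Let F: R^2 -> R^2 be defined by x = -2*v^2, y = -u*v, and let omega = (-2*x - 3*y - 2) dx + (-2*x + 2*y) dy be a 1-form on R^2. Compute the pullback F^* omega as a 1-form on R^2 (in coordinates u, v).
F^* omega = (2*v^2*(u - 2*v)) du + (2*v*(u^2 - 8*u*v - 8*v^2 + 4)) dv

Using F^*(f dg) = (f ∘ F) d(g ∘ F), substitute each coordinate x_i by F_i(u, v) in f_i, and replace dx_i by d F_i = (∂F_i/∂u) du + (∂F_i/∂v) dv.
  For the x component: f_1(F) = 3*u*v + 4*v^2 - 2; d F_1 = (0) du + (-4*v) dv
  For the y component: f_2(F) = 2*v*(-u + 2*v); d F_2 = (-v) du + (-u) dv
Combining and collecting du, dv coefficients:
  coeff of du: 2*v^2*(u - 2*v)
  coeff of dv: 2*v*(u^2 - 8*u*v - 8*v^2 + 4)
F^* omega = (2*v^2*(u - 2*v)) du + (2*v*(u^2 - 8*u*v - 8*v^2 + 4)) dv.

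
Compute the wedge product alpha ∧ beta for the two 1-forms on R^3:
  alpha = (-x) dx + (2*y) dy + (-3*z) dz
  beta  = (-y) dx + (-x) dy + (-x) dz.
alpha ∧ beta = (x^2 + 2*y^2) dx ∧ dy + (x^2 - 3*y*z) dx ∧ dz + (-x*(2*y + 3*z)) dy ∧ dz

Distribute the wedge, using dx_i ∧ dx_j = -dx_j ∧ dx_i and dx_i ∧ dx_i = 0. For each pair (i, j) with i < j, the coefficient of dx_i ∧ dx_j in alpha ∧ beta is (alpha_i * beta_j - alpha_j * beta_i). Collecting: alpha ∧ beta = (x^2 + 2*y^2) dx ∧ dy + (x^2 - 3*y*z) dx ∧ dz + (-x*(2*y + 3*z)) dy ∧ dz.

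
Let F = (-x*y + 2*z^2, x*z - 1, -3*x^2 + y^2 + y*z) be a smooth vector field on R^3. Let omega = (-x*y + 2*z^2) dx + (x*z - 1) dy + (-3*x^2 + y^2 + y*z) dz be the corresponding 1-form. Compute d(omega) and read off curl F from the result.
d(omega) = (-x + 2*y + z) dy ∧ dz + (6*x + 4*z) dz ∧ dx + (x + z) dx ∧ dy; curl F = (-x + 2*y + z, 6*x + 4*z, x + z)

d omega = sum_{i<j} (∂f_j/∂x_i - ∂f_i/∂x_j) dx_i ∧ dx_j. Under the identification (dy ∧ dz, dz ∧ dx, dx ∧ dy) ↔ (e_x, e_y, e_z), the coefficients are exactly the components of curl F. Compute:
  ∂R/∂y - ∂Q/∂z = (2*y + z) - (x) = -x + 2*y + z
  ∂P/∂z - ∂R/∂x = (4*z) - (-6*x) = 6*x + 4*z
  ∂Q/∂x - ∂P/∂y = (z) - (-x) = x + z.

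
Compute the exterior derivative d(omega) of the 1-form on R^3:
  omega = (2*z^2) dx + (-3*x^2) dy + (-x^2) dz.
d(omega) = (-6*x) dx ∧ dy + (-2*x - 4*z) dx ∧ dz

For a 1-form omega = sum_i f_i dx_i, the exterior derivative is
  d(omega) = sum_{i < j} (∂f_j/∂x_i - ∂f_i/∂x_j) dx_i ∧ dx_j.
  coefficient of dx ∧ dy: ∂f_2/∂x - ∂f_1/∂y = ∂(-3*x^2)/∂x - ∂(2*z^2)/∂y = -6*x
  coefficient of dx ∧ dz: ∂f_3/∂x - ∂f_1/∂z = ∂(-x^2)/∂x - ∂(2*z^2)/∂z = -2*x - 4*z
Assembling: d(omega) = (-6*x) dx ∧ dy + (-2*x - 4*z) dx ∧ dz.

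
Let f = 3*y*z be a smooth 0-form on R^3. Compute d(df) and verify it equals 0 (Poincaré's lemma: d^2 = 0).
d(df) = 0

Step 1: df = sum_i (∂f/∂x_i) dx_i = (0) dx + (3*z) dy + (3*y) dz.
Step 2: Apply d again. Using the 1-form formula, the coefficient of dx ∧ dy in d(df) is ∂^2 f/∂x ∂y - ∂^2 f/∂y ∂x = (0) - (0) = 0 (equality of mixed partials for smooth f).
Similarly for dx ∧ dz and dy ∧ dz — all coefficients vanish. So d(df) = 0.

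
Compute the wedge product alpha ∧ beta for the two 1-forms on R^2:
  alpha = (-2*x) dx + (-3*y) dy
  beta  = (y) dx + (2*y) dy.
alpha ∧ beta = (y*(-4*x + 3*y)) dx ∧ dy

Distribute the wedge, using dx_i ∧ dx_j = -dx_j ∧ dx_i and dx_i ∧ dx_i = 0. For each pair (i, j) with i < j, the coefficient of dx_i ∧ dx_j in alpha ∧ beta is (alpha_i * beta_j - alpha_j * beta_i). Collecting: alpha ∧ beta = (y*(-4*x + 3*y)) dx ∧ dy.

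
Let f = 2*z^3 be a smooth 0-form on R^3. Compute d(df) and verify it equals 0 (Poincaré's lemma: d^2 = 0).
d(df) = 0

Step 1: df = sum_i (∂f/∂x_i) dx_i = (0) dx + (0) dy + (6*z^2) dz.
Step 2: Apply d again. Using the 1-form formula, the coefficient of dx ∧ dy in d(df) is ∂^2 f/∂x ∂y - ∂^2 f/∂y ∂x = (0) - (0) = 0 (equality of mixed partials for smooth f).
Similarly for dx ∧ dz and dy ∧ dz — all coefficients vanish. So d(df) = 0.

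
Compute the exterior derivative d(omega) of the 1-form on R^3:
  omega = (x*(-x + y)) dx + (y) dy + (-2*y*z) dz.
d(omega) = (-x) dx ∧ dy + (-2*z) dy ∧ dz

For a 1-form omega = sum_i f_i dx_i, the exterior derivative is
  d(omega) = sum_{i < j} (∂f_j/∂x_i - ∂f_i/∂x_j) dx_i ∧ dx_j.
  coefficient of dx ∧ dy: ∂f_2/∂x - ∂f_1/∂y = ∂(y)/∂x - ∂(x*(-x + y))/∂y = -x
  coefficient of dy ∧ dz: ∂f_3/∂y - ∂f_2/∂z = ∂(-2*y*z)/∂y - ∂(y)/∂z = -2*z
Assembling: d(omega) = (-x) dx ∧ dy + (-2*z) dy ∧ dz.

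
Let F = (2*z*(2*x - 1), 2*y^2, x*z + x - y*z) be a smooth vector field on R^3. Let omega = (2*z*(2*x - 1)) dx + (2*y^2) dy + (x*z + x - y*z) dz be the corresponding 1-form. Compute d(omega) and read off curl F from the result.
d(omega) = (-z) dy ∧ dz + (4*x - z - 3) dz ∧ dx + (0) dx ∧ dy; curl F = (-z, 4*x - z - 3, 0)

d omega = sum_{i<j} (∂f_j/∂x_i - ∂f_i/∂x_j) dx_i ∧ dx_j. Under the identification (dy ∧ dz, dz ∧ dx, dx ∧ dy) ↔ (e_x, e_y, e_z), the coefficients are exactly the components of curl F. Compute:
  ∂R/∂y - ∂Q/∂z = (-z) - (0) = -z
  ∂P/∂z - ∂R/∂x = (4*x - 2) - (z + 1) = 4*x - z - 3
  ∂Q/∂x - ∂P/∂y = (0) - (0) = 0.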